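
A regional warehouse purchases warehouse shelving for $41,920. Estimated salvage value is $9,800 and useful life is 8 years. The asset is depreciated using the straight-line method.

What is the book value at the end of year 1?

$37,905

Depreciable base = $41,920 − $9,800 = $32,120.
Annual expense = $32,120 / 8 = $4,015.
End of year 1: book value $37,905.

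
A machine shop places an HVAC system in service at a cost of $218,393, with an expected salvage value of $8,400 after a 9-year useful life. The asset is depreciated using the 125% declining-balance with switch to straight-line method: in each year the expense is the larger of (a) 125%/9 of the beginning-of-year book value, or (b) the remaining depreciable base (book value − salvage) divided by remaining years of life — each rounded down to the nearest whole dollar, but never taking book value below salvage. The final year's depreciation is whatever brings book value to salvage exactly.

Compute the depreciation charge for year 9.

$21,842

Depreciable base = $218,393 − $8,400 = $209,993.
Year 1: DB = ⌊$218,393 × 125%/9⌋ = $30,332; SL = ⌊$209,993/9⌋ = $23,332 → take DB $30,332. Book value $188,061.
Year 2: DB = ⌊$188,061 × 125%/9⌋ = $26,119; SL = ⌊$179,661/8⌋ = $22,457 → take DB $26,119. Book value $161,942.
Year 3: DB = ⌊$161,942 × 125%/9⌋ = $22,491; SL = ⌊$153,542/7⌋ = $21,934 → take DB $22,491. Book value $139,451.
Year 4: DB = ⌊$139,451 × 125%/9⌋ = $19,368; SL = ⌊$131,051/6⌋ = $21,841 → take SL $21,841. Book value $117,610.
Year 5: DB = ⌊$117,610 × 125%/9⌋ = $16,334; SL = ⌊$109,210/5⌋ = $21,842 → take SL $21,842. Book value $95,768.
Year 6: DB = ⌊$95,768 × 125%/9⌋ = $13,301; SL = ⌊$87,368/4⌋ = $21,842 → take SL $21,842. Book value $73,926.
Year 7: DB = ⌊$73,926 × 125%/9⌋ = $10,267; SL = ⌊$65,526/3⌋ = $21,842 → take SL $21,842. Book value $52,084.
Year 8: DB = ⌊$52,084 × 125%/9⌋ = $7,233; SL = ⌊$43,684/2⌋ = $21,842 → take SL $21,842. Book value $30,242.
Year 9 (final): $30,242 − $8,400 = $21,842. Book value $8,400.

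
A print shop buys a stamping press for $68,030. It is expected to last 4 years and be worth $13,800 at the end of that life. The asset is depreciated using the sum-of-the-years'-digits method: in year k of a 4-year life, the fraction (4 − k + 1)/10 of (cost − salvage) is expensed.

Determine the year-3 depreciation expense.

$10,846

Depreciable base = $68,030 − $13,800 = $54,230.
Sum of the years' digits = 4+3+2+1 = 10.
Year 1: $54,230 × 4/10 = $21,692. Book value $46,338.
Year 2: $54,230 × 3/10 = $16,269. Book value $30,069.
Year 3: $54,230 × 2/10 = $10,846. Book value $19,223.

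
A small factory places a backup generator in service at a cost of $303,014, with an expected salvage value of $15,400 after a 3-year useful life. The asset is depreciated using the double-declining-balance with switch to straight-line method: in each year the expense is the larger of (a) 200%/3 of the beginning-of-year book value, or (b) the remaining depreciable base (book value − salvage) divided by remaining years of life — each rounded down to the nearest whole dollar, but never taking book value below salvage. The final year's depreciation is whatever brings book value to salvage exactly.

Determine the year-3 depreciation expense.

Depreciable base = $303,014 − $15,400 = $287,614.
Year 1: DB = ⌊$303,014 × 200%/3⌋ = $202,009; SL = ⌊$287,614/3⌋ = $95,871 → take DB $202,009. Book value $101,005.
Year 2: DB = ⌊$101,005 × 200%/3⌋ = $67,336; SL = ⌊$85,605/2⌋ = $42,802 → take DB $67,336. Book value $33,669.
Year 3 (final): $33,669 − $15,400 = $18,269. Book value $15,400.

$18,269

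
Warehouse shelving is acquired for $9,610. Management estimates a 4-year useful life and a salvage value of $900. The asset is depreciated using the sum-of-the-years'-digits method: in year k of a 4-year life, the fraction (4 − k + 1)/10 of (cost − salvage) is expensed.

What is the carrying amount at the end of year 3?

Depreciable base = $9,610 − $900 = $8,710.
Sum of the years' digits = 4+3+2+1 = 10.
Year 1: $8,710 × 4/10 = $3,484. Book value $6,126.
Year 2: $8,710 × 3/10 = $2,613. Book value $3,513.
Year 3: $8,710 × 2/10 = $1,742. Book value $1,771.

$1,771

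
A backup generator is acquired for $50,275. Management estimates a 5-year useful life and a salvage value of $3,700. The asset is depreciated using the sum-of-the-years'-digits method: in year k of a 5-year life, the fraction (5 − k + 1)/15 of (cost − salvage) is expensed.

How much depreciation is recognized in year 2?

$12,420

Depreciable base = $50,275 − $3,700 = $46,575.
Sum of the years' digits = 5+4+3+2+1 = 15.
Year 1: $46,575 × 5/15 = $15,525. Book value $34,750.
Year 2: $46,575 × 4/15 = $12,420. Book value $22,330.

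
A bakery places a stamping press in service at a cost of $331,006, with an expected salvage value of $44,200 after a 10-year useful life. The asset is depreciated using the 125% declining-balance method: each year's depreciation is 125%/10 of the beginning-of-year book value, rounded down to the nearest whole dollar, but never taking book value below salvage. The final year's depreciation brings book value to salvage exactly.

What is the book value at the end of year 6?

$148,556

Depreciable base = $331,006 − $44,200 = $286,806.
Year 1: ⌊$331,006 × 125%/10⌋ = $41,375. Book value $289,631.
Year 2: ⌊$289,631 × 125%/10⌋ = $36,203. Book value $253,428.
Year 3: ⌊$253,428 × 125%/10⌋ = $31,678. Book value $221,750.
Year 4: ⌊$221,750 × 125%/10⌋ = $27,718. Book value $194,032.
Year 5: ⌊$194,032 × 125%/10⌋ = $24,254. Book value $169,778.
Year 6: ⌊$169,778 × 125%/10⌋ = $21,222. Book value $148,556.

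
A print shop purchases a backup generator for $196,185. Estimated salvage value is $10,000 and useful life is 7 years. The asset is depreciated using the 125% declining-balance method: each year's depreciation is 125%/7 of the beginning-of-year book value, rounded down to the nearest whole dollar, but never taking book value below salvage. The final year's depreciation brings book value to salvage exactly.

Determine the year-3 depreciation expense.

Depreciable base = $196,185 − $10,000 = $186,185.
Year 1: ⌊$196,185 × 125%/7⌋ = $35,033. Book value $161,152.
Year 2: ⌊$161,152 × 125%/7⌋ = $28,777. Book value $132,375.
Year 3: ⌊$132,375 × 125%/7⌋ = $23,638. Book value $108,737.

$23,638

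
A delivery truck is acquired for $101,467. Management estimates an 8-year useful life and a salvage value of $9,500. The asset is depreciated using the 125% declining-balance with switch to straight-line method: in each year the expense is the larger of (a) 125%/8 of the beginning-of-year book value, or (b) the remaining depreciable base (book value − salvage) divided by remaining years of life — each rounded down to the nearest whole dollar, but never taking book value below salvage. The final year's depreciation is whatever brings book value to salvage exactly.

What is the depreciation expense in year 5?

Depreciable base = $101,467 − $9,500 = $91,967.
Year 1: DB = ⌊$101,467 × 125%/8⌋ = $15,854; SL = ⌊$91,967/8⌋ = $11,495 → take DB $15,854. Book value $85,613.
Year 2: DB = ⌊$85,613 × 125%/8⌋ = $13,377; SL = ⌊$76,113/7⌋ = $10,873 → take DB $13,377. Book value $72,236.
Year 3: DB = ⌊$72,236 × 125%/8⌋ = $11,286; SL = ⌊$62,736/6⌋ = $10,456 → take DB $11,286. Book value $60,950.
Year 4: DB = ⌊$60,950 × 125%/8⌋ = $9,523; SL = ⌊$51,450/5⌋ = $10,290 → take SL $10,290. Book value $50,660.
Year 5: DB = ⌊$50,660 × 125%/8⌋ = $7,915; SL = ⌊$41,160/4⌋ = $10,290 → take SL $10,290. Book value $40,370.

$10,290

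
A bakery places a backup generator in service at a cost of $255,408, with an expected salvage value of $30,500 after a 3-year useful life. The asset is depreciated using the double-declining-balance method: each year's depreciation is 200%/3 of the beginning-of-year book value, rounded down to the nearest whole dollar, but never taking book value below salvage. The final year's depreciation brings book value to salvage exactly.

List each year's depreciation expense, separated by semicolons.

Depreciable base = $255,408 − $30,500 = $224,908.
Year 1: ⌊$255,408 × 200%/3⌋ = $170,272. Book value $85,136.
Year 2: ⌊$85,136 × 200%/3⌋ = $56,757, capped at $54,636. Book value $30,500.
Year 3 (final): $30,500 − $30,500 = $0. Book value $30,500.

$170,272; $54,636; $0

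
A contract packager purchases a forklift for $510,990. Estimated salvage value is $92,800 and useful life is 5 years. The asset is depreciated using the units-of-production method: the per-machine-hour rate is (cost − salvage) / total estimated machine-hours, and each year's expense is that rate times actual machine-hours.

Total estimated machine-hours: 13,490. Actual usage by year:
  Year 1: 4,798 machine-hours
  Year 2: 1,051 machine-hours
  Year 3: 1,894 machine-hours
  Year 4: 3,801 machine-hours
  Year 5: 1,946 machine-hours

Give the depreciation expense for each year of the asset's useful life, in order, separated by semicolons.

$148,738; $32,581; $58,714; $117,831; $60,326

Depreciable base = $510,990 − $92,800 = $418,190.
Rate = $418,190 / 13,490 machine-hours = $31 per machine-hour.
Year 1: 4,798 × $31 = $148,738. Book value $362,252.
Year 2: 1,051 × $31 = $32,581. Book value $329,671.
Year 3: 1,894 × $31 = $58,714. Book value $270,957.
Year 4: 3,801 × $31 = $117,831. Book value $153,126.
Year 5: 1,946 × $31 = $60,326. Book value $92,800.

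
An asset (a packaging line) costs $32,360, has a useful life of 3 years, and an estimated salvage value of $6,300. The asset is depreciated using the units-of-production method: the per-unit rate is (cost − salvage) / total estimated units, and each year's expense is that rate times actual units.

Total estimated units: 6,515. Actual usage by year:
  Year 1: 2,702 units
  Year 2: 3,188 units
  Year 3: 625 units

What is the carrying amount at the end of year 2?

$8,800

Depreciable base = $32,360 − $6,300 = $26,060.
Rate = $26,060 / 6,515 units = $4 per unit.
Year 1: 2,702 × $4 = $10,808. Book value $21,552.
Year 2: 3,188 × $4 = $12,752. Book value $8,800.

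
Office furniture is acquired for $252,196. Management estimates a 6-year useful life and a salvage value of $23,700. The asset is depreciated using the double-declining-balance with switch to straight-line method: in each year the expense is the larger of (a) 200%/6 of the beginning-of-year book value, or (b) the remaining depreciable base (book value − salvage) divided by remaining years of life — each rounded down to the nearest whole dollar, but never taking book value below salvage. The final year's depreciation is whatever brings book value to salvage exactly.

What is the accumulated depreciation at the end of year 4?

Depreciable base = $252,196 − $23,700 = $228,496.
Year 1: DB = ⌊$252,196 × 200%/6⌋ = $84,065; SL = ⌊$228,496/6⌋ = $38,082 → take DB $84,065. Book value $168,131.
Year 2: DB = ⌊$168,131 × 200%/6⌋ = $56,043; SL = ⌊$144,431/5⌋ = $28,886 → take DB $56,043. Book value $112,088.
Year 3: DB = ⌊$112,088 × 200%/6⌋ = $37,362; SL = ⌊$88,388/4⌋ = $22,097 → take DB $37,362. Book value $74,726.
Year 4: DB = ⌊$74,726 × 200%/6⌋ = $24,908; SL = ⌊$51,026/3⌋ = $17,008 → take DB $24,908. Book value $49,818.
Accumulated through year 4 = $252,196 − $49,818 = $202,378.

$202,378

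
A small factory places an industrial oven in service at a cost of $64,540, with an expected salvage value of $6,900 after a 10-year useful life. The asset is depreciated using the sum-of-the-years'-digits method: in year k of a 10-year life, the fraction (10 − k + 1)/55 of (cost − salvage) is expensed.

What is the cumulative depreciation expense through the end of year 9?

$56,592

Depreciable base = $64,540 − $6,900 = $57,640.
Sum of the years' digits = 10+9+8+7+6+5+4+3+2+1 = 55.
Year 1: $57,640 × 10/55 = $10,480. Book value $54,060.
Year 2: $57,640 × 9/55 = $9,432. Book value $44,628.
Year 3: $57,640 × 8/55 = $8,384. Book value $36,244.
Year 4: $57,640 × 7/55 = $7,336. Book value $28,908.
Year 5: $57,640 × 6/55 = $6,288. Book value $22,620.
Year 6: $57,640 × 5/55 = $5,240. Book value $17,380.
Year 7: $57,640 × 4/55 = $4,192. Book value $13,188.
Year 8: $57,640 × 3/55 = $3,144. Book value $10,044.
Year 9: $57,640 × 2/55 = $2,096. Book value $7,948.
Accumulated through year 9 = $64,540 − $7,948 = $56,592.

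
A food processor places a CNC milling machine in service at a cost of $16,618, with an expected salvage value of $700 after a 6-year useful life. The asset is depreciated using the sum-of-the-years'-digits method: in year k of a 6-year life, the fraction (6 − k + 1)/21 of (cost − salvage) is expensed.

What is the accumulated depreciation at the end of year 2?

$8,338

Depreciable base = $16,618 − $700 = $15,918.
Sum of the years' digits = 6+5+4+3+2+1 = 21.
Year 1: $15,918 × 6/21 = $4,548. Book value $12,070.
Year 2: $15,918 × 5/21 = $3,790. Book value $8,280.
Accumulated through year 2 = $16,618 − $8,280 = $8,338.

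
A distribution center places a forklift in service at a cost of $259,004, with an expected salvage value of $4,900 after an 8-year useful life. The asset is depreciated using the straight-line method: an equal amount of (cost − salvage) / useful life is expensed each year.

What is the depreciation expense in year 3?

$31,763

Depreciable base = $259,004 − $4,900 = $254,104.
Annual expense = $254,104 / 8 = $31,763.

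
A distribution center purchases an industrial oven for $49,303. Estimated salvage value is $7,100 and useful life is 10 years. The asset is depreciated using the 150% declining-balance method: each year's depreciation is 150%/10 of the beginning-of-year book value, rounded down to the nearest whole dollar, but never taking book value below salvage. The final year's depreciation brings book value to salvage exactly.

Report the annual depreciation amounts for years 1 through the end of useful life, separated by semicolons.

Depreciable base = $49,303 − $7,100 = $42,203.
Year 1: ⌊$49,303 × 150%/10⌋ = $7,395. Book value $41,908.
Year 2: ⌊$41,908 × 150%/10⌋ = $6,286. Book value $35,622.
Year 3: ⌊$35,622 × 150%/10⌋ = $5,343. Book value $30,279.
Year 4: ⌊$30,279 × 150%/10⌋ = $4,541. Book value $25,738.
Year 5: ⌊$25,738 × 150%/10⌋ = $3,860. Book value $21,878.
Year 6: ⌊$21,878 × 150%/10⌋ = $3,281. Book value $18,597.
Year 7: ⌊$18,597 × 150%/10⌋ = $2,789. Book value $15,808.
Year 8: ⌊$15,808 × 150%/10⌋ = $2,371. Book value $13,437.
Year 9: ⌊$13,437 × 150%/10⌋ = $2,015. Book value $11,422.
Year 10 (final): $11,422 − $7,100 = $4,322. Book value $7,100.

$7,395; $6,286; $5,343; $4,541; $3,860; $3,281; $2,789; $2,371; $2,015; $4,322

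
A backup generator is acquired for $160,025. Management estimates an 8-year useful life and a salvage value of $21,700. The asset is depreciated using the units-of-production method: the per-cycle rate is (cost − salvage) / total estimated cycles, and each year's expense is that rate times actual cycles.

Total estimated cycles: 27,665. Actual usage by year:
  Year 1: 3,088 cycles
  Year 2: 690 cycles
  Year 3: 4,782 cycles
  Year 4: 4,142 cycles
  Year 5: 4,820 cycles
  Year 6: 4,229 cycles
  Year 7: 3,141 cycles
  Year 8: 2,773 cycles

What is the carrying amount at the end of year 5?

Depreciable base = $160,025 − $21,700 = $138,325.
Rate = $138,325 / 27,665 cycles = $5 per cycle.
Year 1: 3,088 × $5 = $15,440. Book value $144,585.
Year 2: 690 × $5 = $3,450. Book value $141,135.
Year 3: 4,782 × $5 = $23,910. Book value $117,225.
Year 4: 4,142 × $5 = $20,710. Book value $96,515.
Year 5: 4,820 × $5 = $24,100. Book value $72,415.

$72,415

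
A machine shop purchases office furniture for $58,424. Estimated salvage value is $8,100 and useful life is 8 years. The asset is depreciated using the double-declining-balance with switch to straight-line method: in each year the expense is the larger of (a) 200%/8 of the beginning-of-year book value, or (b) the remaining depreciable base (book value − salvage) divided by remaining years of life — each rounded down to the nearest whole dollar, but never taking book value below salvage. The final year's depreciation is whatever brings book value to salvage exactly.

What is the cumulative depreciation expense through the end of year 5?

Depreciable base = $58,424 − $8,100 = $50,324.
Year 1: DB = ⌊$58,424 × 200%/8⌋ = $14,606; SL = ⌊$50,324/8⌋ = $6,290 → take DB $14,606. Book value $43,818.
Year 2: DB = ⌊$43,818 × 200%/8⌋ = $10,954; SL = ⌊$35,718/7⌋ = $5,102 → take DB $10,954. Book value $32,864.
Year 3: DB = ⌊$32,864 × 200%/8⌋ = $8,216; SL = ⌊$24,764/6⌋ = $4,127 → take DB $8,216. Book value $24,648.
Year 4: DB = ⌊$24,648 × 200%/8⌋ = $6,162; SL = ⌊$16,548/5⌋ = $3,309 → take DB $6,162. Book value $18,486.
Year 5: DB = ⌊$18,486 × 200%/8⌋ = $4,621; SL = ⌊$10,386/4⌋ = $2,596 → take DB $4,621. Book value $13,865.
Accumulated through year 5 = $58,424 − $13,865 = $44,559.

$44,559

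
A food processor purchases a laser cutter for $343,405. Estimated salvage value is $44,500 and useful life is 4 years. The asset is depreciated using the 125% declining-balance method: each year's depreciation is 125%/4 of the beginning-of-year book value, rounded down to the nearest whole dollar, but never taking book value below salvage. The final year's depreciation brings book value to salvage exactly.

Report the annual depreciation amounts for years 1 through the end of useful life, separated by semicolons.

Depreciable base = $343,405 − $44,500 = $298,905.
Year 1: ⌊$343,405 × 125%/4⌋ = $107,314. Book value $236,091.
Year 2: ⌊$236,091 × 125%/4⌋ = $73,778. Book value $162,313.
Year 3: ⌊$162,313 × 125%/4⌋ = $50,722. Book value $111,591.
Year 4 (final): $111,591 − $44,500 = $67,091. Book value $44,500.

$107,314; $73,778; $50,722; $67,091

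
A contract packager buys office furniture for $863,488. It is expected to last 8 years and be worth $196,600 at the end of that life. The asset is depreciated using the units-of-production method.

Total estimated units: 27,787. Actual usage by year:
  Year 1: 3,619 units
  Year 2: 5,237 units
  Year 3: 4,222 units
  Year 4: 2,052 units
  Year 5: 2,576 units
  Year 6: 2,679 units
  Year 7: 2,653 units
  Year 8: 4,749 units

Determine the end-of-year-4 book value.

Depreciable base = $863,488 − $196,600 = $666,888.
Rate = $666,888 / 27,787 units = $24 per unit.
Year 1: 3,619 × $24 = $86,856. Book value $776,632.
Year 2: 5,237 × $24 = $125,688. Book value $650,944.
Year 3: 4,222 × $24 = $101,328. Book value $549,616.
Year 4: 2,052 × $24 = $49,248. Book value $500,368.

$500,368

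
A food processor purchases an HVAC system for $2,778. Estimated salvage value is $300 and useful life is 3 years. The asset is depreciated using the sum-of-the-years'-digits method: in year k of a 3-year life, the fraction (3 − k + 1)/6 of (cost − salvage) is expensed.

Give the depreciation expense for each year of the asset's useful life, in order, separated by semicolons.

$1,239; $826; $413

Depreciable base = $2,778 − $300 = $2,478.
Sum of the years' digits = 3+2+1 = 6.
Year 1: $2,478 × 3/6 = $1,239. Book value $1,539.
Year 2: $2,478 × 2/6 = $826. Book value $713.
Year 3: $2,478 × 1/6 = $413. Book value $300.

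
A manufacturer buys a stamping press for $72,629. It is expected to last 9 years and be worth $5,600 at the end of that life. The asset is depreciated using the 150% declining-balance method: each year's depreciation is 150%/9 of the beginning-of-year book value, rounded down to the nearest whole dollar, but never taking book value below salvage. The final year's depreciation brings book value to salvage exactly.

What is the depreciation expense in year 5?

Depreciable base = $72,629 − $5,600 = $67,029.
Year 1: ⌊$72,629 × 150%/9⌋ = $12,104. Book value $60,525.
Year 2: ⌊$60,525 × 150%/9⌋ = $10,087. Book value $50,438.
Year 3: ⌊$50,438 × 150%/9⌋ = $8,406. Book value $42,032.
Year 4: ⌊$42,032 × 150%/9⌋ = $7,005. Book value $35,027.
Year 5: ⌊$35,027 × 150%/9⌋ = $5,837. Book value $29,190.

$5,837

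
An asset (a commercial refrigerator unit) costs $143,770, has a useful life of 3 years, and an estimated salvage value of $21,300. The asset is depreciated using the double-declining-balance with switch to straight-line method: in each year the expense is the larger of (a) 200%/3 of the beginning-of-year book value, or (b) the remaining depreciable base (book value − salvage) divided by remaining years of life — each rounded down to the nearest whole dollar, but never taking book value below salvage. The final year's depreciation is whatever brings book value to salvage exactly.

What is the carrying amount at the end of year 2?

$21,300

Depreciable base = $143,770 − $21,300 = $122,470.
Year 1: DB = ⌊$143,770 × 200%/3⌋ = $95,846; SL = ⌊$122,470/3⌋ = $40,823 → take DB $95,846. Book value $47,924.
Year 2: DB = ⌊$47,924 × 200%/3⌋ = $31,949; SL = ⌊$26,624/2⌋ = $13,312 → take DB $31,949, capped at $26,624. Book value $21,300.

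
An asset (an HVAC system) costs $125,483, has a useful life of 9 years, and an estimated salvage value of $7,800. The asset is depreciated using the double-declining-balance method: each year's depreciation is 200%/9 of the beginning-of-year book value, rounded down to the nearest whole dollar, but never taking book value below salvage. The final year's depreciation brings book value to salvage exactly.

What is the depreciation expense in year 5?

$10,204

Depreciable base = $125,483 − $7,800 = $117,683.
Year 1: ⌊$125,483 × 200%/9⌋ = $27,885. Book value $97,598.
Year 2: ⌊$97,598 × 200%/9⌋ = $21,688. Book value $75,910.
Year 3: ⌊$75,910 × 200%/9⌋ = $16,868. Book value $59,042.
Year 4: ⌊$59,042 × 200%/9⌋ = $13,120. Book value $45,922.
Year 5: ⌊$45,922 × 200%/9⌋ = $10,204. Book value $35,718.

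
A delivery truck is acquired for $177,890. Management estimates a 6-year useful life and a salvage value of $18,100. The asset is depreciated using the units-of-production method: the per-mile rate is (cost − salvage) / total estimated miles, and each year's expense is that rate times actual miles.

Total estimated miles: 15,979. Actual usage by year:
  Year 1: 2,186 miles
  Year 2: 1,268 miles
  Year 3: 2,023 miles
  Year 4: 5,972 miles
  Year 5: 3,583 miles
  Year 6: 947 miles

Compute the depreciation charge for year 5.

Depreciable base = $177,890 − $18,100 = $159,790.
Rate = $159,790 / 15,979 miles = $10 per mile.
Year 1: 2,186 × $10 = $21,860. Book value $156,030.
Year 2: 1,268 × $10 = $12,680. Book value $143,350.
Year 3: 2,023 × $10 = $20,230. Book value $123,120.
Year 4: 5,972 × $10 = $59,720. Book value $63,400.
Year 5: 3,583 × $10 = $35,830. Book value $27,570.

$35,830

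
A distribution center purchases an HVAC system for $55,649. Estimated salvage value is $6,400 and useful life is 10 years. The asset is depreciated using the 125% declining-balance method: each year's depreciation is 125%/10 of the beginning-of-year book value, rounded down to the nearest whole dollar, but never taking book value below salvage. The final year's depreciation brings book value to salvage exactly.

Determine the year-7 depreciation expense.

Depreciable base = $55,649 − $6,400 = $49,249.
Year 1: ⌊$55,649 × 125%/10⌋ = $6,956. Book value $48,693.
Year 2: ⌊$48,693 × 125%/10⌋ = $6,086. Book value $42,607.
Year 3: ⌊$42,607 × 125%/10⌋ = $5,325. Book value $37,282.
Year 4: ⌊$37,282 × 125%/10⌋ = $4,660. Book value $32,622.
Year 5: ⌊$32,622 × 125%/10⌋ = $4,077. Book value $28,545.
Year 6: ⌊$28,545 × 125%/10⌋ = $3,568. Book value $24,977.
Year 7: ⌊$24,977 × 125%/10⌋ = $3,122. Book value $21,855.

$3,122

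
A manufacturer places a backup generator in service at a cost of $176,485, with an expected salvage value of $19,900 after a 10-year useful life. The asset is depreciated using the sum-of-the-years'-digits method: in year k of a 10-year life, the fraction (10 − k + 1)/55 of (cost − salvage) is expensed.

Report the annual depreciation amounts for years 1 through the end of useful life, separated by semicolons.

Depreciable base = $176,485 − $19,900 = $156,585.
Sum of the years' digits = 10+9+8+7+6+5+4+3+2+1 = 55.
Year 1: $156,585 × 10/55 = $28,470. Book value $148,015.
Year 2: $156,585 × 9/55 = $25,623. Book value $122,392.
Year 3: $156,585 × 8/55 = $22,776. Book value $99,616.
Year 4: $156,585 × 7/55 = $19,929. Book value $79,687.
Year 5: $156,585 × 6/55 = $17,082. Book value $62,605.
Year 6: $156,585 × 5/55 = $14,235. Book value $48,370.
Year 7: $156,585 × 4/55 = $11,388. Book value $36,982.
Year 8: $156,585 × 3/55 = $8,541. Book value $28,441.
Year 9: $156,585 × 2/55 = $5,694. Book value $22,747.
Year 10: $156,585 × 1/55 = $2,847. Book value $19,900.

$28,470; $25,623; $22,776; $19,929; $17,082; $14,235; $11,388; $8,541; $5,694; $2,847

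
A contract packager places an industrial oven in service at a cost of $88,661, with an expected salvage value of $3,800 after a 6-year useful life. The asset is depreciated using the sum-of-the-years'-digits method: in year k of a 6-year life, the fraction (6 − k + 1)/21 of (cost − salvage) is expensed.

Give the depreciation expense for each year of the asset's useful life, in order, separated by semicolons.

Depreciable base = $88,661 − $3,800 = $84,861.
Sum of the years' digits = 6+5+4+3+2+1 = 21.
Year 1: $84,861 × 6/21 = $24,246. Book value $64,415.
Year 2: $84,861 × 5/21 = $20,205. Book value $44,210.
Year 3: $84,861 × 4/21 = $16,164. Book value $28,046.
Year 4: $84,861 × 3/21 = $12,123. Book value $15,923.
Year 5: $84,861 × 2/21 = $8,082. Book value $7,841.
Year 6: $84,861 × 1/21 = $4,041. Book value $3,800.

$24,246; $20,205; $16,164; $12,123; $8,082; $4,041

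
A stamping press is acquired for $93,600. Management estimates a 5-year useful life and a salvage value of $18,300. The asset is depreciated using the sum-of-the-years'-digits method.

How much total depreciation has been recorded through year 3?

Depreciable base = $93,600 − $18,300 = $75,300.
Sum of the years' digits = 5+4+3+2+1 = 15.
Year 1: $75,300 × 5/15 = $25,100. Book value $68,500.
Year 2: $75,300 × 4/15 = $20,080. Book value $48,420.
Year 3: $75,300 × 3/15 = $15,060. Book value $33,360.
Accumulated through year 3 = $93,600 − $33,360 = $60,240.

$60,240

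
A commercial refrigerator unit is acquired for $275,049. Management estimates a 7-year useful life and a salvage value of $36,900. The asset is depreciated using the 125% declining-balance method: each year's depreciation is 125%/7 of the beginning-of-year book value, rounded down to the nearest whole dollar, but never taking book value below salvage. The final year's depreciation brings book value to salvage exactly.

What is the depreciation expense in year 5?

Depreciable base = $275,049 − $36,900 = $238,149.
Year 1: ⌊$275,049 × 125%/7⌋ = $49,115. Book value $225,934.
Year 2: ⌊$225,934 × 125%/7⌋ = $40,345. Book value $185,589.
Year 3: ⌊$185,589 × 125%/7⌋ = $33,140. Book value $152,449.
Year 4: ⌊$152,449 × 125%/7⌋ = $27,223. Book value $125,226.
Year 5: ⌊$125,226 × 125%/7⌋ = $22,361. Book value $102,865.

$22,361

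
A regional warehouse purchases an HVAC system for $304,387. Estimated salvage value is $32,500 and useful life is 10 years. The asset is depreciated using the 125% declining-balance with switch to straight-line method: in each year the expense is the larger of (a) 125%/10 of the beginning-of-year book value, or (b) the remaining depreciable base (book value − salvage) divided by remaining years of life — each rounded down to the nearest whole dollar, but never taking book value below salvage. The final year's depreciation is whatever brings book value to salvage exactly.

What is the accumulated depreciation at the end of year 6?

Depreciable base = $304,387 − $32,500 = $271,887.
Year 1: DB = ⌊$304,387 × 125%/10⌋ = $38,048; SL = ⌊$271,887/10⌋ = $27,188 → take DB $38,048. Book value $266,339.
Year 2: DB = ⌊$266,339 × 125%/10⌋ = $33,292; SL = ⌊$233,839/9⌋ = $25,982 → take DB $33,292. Book value $233,047.
Year 3: DB = ⌊$233,047 × 125%/10⌋ = $29,130; SL = ⌊$200,547/8⌋ = $25,068 → take DB $29,130. Book value $203,917.
Year 4: DB = ⌊$203,917 × 125%/10⌋ = $25,489; SL = ⌊$171,417/7⌋ = $24,488 → take DB $25,489. Book value $178,428.
Year 5: DB = ⌊$178,428 × 125%/10⌋ = $22,303; SL = ⌊$145,928/6⌋ = $24,321 → take SL $24,321. Book value $154,107.
Year 6: DB = ⌊$154,107 × 125%/10⌋ = $19,263; SL = ⌊$121,607/5⌋ = $24,321 → take SL $24,321. Book value $129,786.
Accumulated through year 6 = $304,387 − $129,786 = $174,601.

$174,601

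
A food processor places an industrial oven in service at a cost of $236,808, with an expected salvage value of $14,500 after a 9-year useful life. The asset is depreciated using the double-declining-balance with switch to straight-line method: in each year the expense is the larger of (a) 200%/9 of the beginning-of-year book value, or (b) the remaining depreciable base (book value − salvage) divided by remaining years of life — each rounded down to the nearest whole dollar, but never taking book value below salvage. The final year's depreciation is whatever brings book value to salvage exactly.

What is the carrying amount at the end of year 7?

$39,784

Depreciable base = $236,808 − $14,500 = $222,308.
Year 1: DB = ⌊$236,808 × 200%/9⌋ = $52,624; SL = ⌊$222,308/9⌋ = $24,700 → take DB $52,624. Book value $184,184.
Year 2: DB = ⌊$184,184 × 200%/9⌋ = $40,929; SL = ⌊$169,684/8⌋ = $21,210 → take DB $40,929. Book value $143,255.
Year 3: DB = ⌊$143,255 × 200%/9⌋ = $31,834; SL = ⌊$128,755/7⌋ = $18,393 → take DB $31,834. Book value $111,421.
Year 4: DB = ⌊$111,421 × 200%/9⌋ = $24,760; SL = ⌊$96,921/6⌋ = $16,153 → take DB $24,760. Book value $86,661.
Year 5: DB = ⌊$86,661 × 200%/9⌋ = $19,258; SL = ⌊$72,161/5⌋ = $14,432 → take DB $19,258. Book value $67,403.
Year 6: DB = ⌊$67,403 × 200%/9⌋ = $14,978; SL = ⌊$52,903/4⌋ = $13,225 → take DB $14,978. Book value $52,425.
Year 7: DB = ⌊$52,425 × 200%/9⌋ = $11,650; SL = ⌊$37,925/3⌋ = $12,641 → take SL $12,641. Book value $39,784.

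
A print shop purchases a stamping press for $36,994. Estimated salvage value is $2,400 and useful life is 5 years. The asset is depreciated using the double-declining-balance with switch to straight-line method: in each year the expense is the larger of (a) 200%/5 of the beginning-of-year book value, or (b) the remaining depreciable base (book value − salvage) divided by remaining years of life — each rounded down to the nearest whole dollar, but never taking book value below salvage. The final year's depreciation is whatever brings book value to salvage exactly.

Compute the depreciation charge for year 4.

Depreciable base = $36,994 − $2,400 = $34,594.
Year 1: DB = ⌊$36,994 × 200%/5⌋ = $14,797; SL = ⌊$34,594/5⌋ = $6,918 → take DB $14,797. Book value $22,197.
Year 2: DB = ⌊$22,197 × 200%/5⌋ = $8,878; SL = ⌊$19,797/4⌋ = $4,949 → take DB $8,878. Book value $13,319.
Year 3: DB = ⌊$13,319 × 200%/5⌋ = $5,327; SL = ⌊$10,919/3⌋ = $3,639 → take DB $5,327. Book value $7,992.
Year 4: DB = ⌊$7,992 × 200%/5⌋ = $3,196; SL = ⌊$5,592/2⌋ = $2,796 → take DB $3,196. Book value $4,796.

$3,196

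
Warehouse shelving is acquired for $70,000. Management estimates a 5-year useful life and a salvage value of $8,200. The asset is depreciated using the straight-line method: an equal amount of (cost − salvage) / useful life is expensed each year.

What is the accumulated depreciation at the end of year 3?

$37,080

Depreciable base = $70,000 − $8,200 = $61,800.
Annual expense = $61,800 / 5 = $12,360.
End of year 1: book value $57,640.
End of year 2: book value $45,280.
End of year 3: book value $32,920.
Accumulated through year 3 = $70,000 − $32,920 = $37,080.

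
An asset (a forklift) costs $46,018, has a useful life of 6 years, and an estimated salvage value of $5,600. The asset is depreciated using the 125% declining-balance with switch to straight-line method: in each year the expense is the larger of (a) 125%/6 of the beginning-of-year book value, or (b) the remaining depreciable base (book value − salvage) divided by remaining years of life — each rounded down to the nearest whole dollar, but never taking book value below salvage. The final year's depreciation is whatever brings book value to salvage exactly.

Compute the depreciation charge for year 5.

$5,745

Depreciable base = $46,018 − $5,600 = $40,418.
Year 1: DB = ⌊$46,018 × 125%/6⌋ = $9,587; SL = ⌊$40,418/6⌋ = $6,736 → take DB $9,587. Book value $36,431.
Year 2: DB = ⌊$36,431 × 125%/6⌋ = $7,589; SL = ⌊$30,831/5⌋ = $6,166 → take DB $7,589. Book value $28,842.
Year 3: DB = ⌊$28,842 × 125%/6⌋ = $6,008; SL = ⌊$23,242/4⌋ = $5,810 → take DB $6,008. Book value $22,834.
Year 4: DB = ⌊$22,834 × 125%/6⌋ = $4,757; SL = ⌊$17,234/3⌋ = $5,744 → take SL $5,744. Book value $17,090.
Year 5: DB = ⌊$17,090 × 125%/6⌋ = $3,560; SL = ⌊$11,490/2⌋ = $5,745 → take SL $5,745. Book value $11,345.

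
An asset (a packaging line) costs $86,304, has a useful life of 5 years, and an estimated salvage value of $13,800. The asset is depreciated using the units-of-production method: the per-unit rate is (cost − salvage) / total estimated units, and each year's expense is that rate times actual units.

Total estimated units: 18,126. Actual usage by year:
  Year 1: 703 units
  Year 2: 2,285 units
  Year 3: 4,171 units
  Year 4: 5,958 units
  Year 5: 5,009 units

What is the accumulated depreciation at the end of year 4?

$52,468

Depreciable base = $86,304 − $13,800 = $72,504.
Rate = $72,504 / 18,126 units = $4 per unit.
Year 1: 703 × $4 = $2,812. Book value $83,492.
Year 2: 2,285 × $4 = $9,140. Book value $74,352.
Year 3: 4,171 × $4 = $16,684. Book value $57,668.
Year 4: 5,958 × $4 = $23,832. Book value $33,836.
Accumulated through year 4 = $86,304 − $33,836 = $52,468.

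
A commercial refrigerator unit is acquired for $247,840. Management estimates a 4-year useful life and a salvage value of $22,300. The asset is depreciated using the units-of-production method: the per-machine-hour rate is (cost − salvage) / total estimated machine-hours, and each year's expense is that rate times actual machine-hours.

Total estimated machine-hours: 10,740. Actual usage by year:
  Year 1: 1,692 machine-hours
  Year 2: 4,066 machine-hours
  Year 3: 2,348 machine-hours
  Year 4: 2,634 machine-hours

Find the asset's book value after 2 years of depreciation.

Depreciable base = $247,840 − $22,300 = $225,540.
Rate = $225,540 / 10,740 machine-hours = $21 per machine-hour.
Year 1: 1,692 × $21 = $35,532. Book value $212,308.
Year 2: 4,066 × $21 = $85,386. Book value $126,922.

$126,922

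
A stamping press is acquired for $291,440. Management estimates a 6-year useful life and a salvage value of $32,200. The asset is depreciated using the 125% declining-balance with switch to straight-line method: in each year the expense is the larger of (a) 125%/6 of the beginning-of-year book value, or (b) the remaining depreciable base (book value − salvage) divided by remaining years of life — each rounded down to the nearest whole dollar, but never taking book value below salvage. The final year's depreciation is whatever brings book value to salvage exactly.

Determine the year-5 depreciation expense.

Depreciable base = $291,440 − $32,200 = $259,240.
Year 1: DB = ⌊$291,440 × 125%/6⌋ = $60,716; SL = ⌊$259,240/6⌋ = $43,206 → take DB $60,716. Book value $230,724.
Year 2: DB = ⌊$230,724 × 125%/6⌋ = $48,067; SL = ⌊$198,524/5⌋ = $39,704 → take DB $48,067. Book value $182,657.
Year 3: DB = ⌊$182,657 × 125%/6⌋ = $38,053; SL = ⌊$150,457/4⌋ = $37,614 → take DB $38,053. Book value $144,604.
Year 4: DB = ⌊$144,604 × 125%/6⌋ = $30,125; SL = ⌊$112,404/3⌋ = $37,468 → take SL $37,468. Book value $107,136.
Year 5: DB = ⌊$107,136 × 125%/6⌋ = $22,320; SL = ⌊$74,936/2⌋ = $37,468 → take SL $37,468. Book value $69,668.

$37,468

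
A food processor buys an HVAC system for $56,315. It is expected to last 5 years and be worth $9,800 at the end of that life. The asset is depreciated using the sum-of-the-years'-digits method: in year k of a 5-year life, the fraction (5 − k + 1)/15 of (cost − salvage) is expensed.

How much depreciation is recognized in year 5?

$3,101

Depreciable base = $56,315 − $9,800 = $46,515.
Sum of the years' digits = 5+4+3+2+1 = 15.
Year 1: $46,515 × 5/15 = $15,505. Book value $40,810.
Year 2: $46,515 × 4/15 = $12,404. Book value $28,406.
Year 3: $46,515 × 3/15 = $9,303. Book value $19,103.
Year 4: $46,515 × 2/15 = $6,202. Book value $12,901.
Year 5: $46,515 × 1/15 = $3,101. Book value $9,800.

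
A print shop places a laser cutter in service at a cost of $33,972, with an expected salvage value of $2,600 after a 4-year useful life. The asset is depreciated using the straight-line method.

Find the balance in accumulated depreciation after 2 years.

$15,686

Depreciable base = $33,972 − $2,600 = $31,372.
Annual expense = $31,372 / 4 = $7,843.
End of year 1: book value $26,129.
End of year 2: book value $18,286.
Accumulated through year 2 = $33,972 − $18,286 = $15,686.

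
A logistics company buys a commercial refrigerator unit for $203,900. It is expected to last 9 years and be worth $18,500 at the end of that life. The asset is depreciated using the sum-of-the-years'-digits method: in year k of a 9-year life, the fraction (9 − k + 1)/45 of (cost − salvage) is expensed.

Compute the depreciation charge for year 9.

Depreciable base = $203,900 − $18,500 = $185,400.
Sum of the years' digits = 9+8+7+6+5+4+3+2+1 = 45.
Year 1: $185,400 × 9/45 = $37,080. Book value $166,820.
Year 2: $185,400 × 8/45 = $32,960. Book value $133,860.
Year 3: $185,400 × 7/45 = $28,840. Book value $105,020.
Year 4: $185,400 × 6/45 = $24,720. Book value $80,300.
Year 5: $185,400 × 5/45 = $20,600. Book value $59,700.
Year 6: $185,400 × 4/45 = $16,480. Book value $43,220.
Year 7: $185,400 × 3/45 = $12,360. Book value $30,860.
Year 8: $185,400 × 2/45 = $8,240. Book value $22,620.
Year 9: $185,400 × 1/45 = $4,120. Book value $18,500.

$4,120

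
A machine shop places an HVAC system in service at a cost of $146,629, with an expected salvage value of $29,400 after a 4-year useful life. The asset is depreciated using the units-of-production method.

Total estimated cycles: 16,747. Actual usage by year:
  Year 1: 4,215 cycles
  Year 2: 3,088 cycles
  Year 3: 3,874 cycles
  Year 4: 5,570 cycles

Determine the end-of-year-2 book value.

Depreciable base = $146,629 − $29,400 = $117,229.
Rate = $117,229 / 16,747 cycles = $7 per cycle.
Year 1: 4,215 × $7 = $29,505. Book value $117,124.
Year 2: 3,088 × $7 = $21,616. Book value $95,508.

$95,508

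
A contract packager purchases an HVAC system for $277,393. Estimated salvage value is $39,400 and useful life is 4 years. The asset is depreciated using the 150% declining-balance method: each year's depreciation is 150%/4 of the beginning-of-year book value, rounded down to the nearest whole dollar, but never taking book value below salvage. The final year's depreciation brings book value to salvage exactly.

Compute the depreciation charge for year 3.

$40,633

Depreciable base = $277,393 − $39,400 = $237,993.
Year 1: ⌊$277,393 × 150%/4⌋ = $104,022. Book value $173,371.
Year 2: ⌊$173,371 × 150%/4⌋ = $65,014. Book value $108,357.
Year 3: ⌊$108,357 × 150%/4⌋ = $40,633. Book value $67,724.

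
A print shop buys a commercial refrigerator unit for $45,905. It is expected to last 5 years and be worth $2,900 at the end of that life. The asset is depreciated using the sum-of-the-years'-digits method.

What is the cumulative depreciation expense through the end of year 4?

$40,138

Depreciable base = $45,905 − $2,900 = $43,005.
Sum of the years' digits = 5+4+3+2+1 = 15.
Year 1: $43,005 × 5/15 = $14,335. Book value $31,570.
Year 2: $43,005 × 4/15 = $11,468. Book value $20,102.
Year 3: $43,005 × 3/15 = $8,601. Book value $11,501.
Year 4: $43,005 × 2/15 = $5,734. Book value $5,767.
Accumulated through year 4 = $45,905 − $5,767 = $40,138.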